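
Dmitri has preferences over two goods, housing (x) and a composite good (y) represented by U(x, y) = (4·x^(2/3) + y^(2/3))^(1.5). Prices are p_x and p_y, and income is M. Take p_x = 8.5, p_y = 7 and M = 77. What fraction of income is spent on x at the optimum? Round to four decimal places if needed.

From the CES first-order condition, 4·(y/x)^(1/3) = p_x/p_y.
Solve for the ratio: y/x = [(1/4)·p_x/p_y]^(3).
With the ratio pinned down, the budget gives x* = M/(p_x + p_y·(y/x)) and y* = (y/x)·x*.
Numerically y/x = 0.027976, so x* = 77/(8.5 + 7·0.027976) = 8.8548 and y* = 0.027976·8.8548 = 0.2477.
Expenditure on x: 8.5·8.8548 = 75.266; share = 0.9775.

share on x = 0.9775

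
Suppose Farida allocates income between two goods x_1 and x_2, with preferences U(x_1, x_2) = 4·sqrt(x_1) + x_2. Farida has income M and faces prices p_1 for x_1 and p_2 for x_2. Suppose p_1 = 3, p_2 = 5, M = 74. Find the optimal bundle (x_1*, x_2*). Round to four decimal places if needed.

x_1* = 11.1111, x_2* = 8.1333

MU_x_1 = 2/√x_1, MU_x_2 = 1. Tangency: 2/√x_1 = p_1/p_2.
Thus x_1* = (2·p_2/p_1)² — independent of M — with the rest of income spent on x_2.
Plugging in: x_1* = (2·5/3)² = 11.1111, x_2* = 8.1333.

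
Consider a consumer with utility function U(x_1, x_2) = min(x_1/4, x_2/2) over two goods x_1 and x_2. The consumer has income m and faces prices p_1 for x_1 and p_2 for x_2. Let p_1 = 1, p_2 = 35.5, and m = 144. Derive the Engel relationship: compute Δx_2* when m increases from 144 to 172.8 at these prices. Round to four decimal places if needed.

Demand: x_1*(p_1,p_2,m) = 4·m/(4·p_1 + 2·p_2), x_2* = 2·m/(4·p_1 + 2·p_2).
Here 4·1 + 2·35.5 = 75, giving x_2* = 3.84.
At m' = 172.8: x_2* = 4.608. Change: 4.608 − 3.84 = 0.768.

Δx_2* = 0.768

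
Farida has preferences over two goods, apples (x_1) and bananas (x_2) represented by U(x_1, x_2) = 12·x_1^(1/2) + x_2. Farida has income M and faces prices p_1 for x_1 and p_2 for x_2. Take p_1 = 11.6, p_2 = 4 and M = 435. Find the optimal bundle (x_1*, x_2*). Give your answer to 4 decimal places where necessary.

Set MRS = p_1/p_2: 6·x_1^(−1/2) = p_1/p_2.
Thus x_1* = (6·p_2/p_1)² — independent of M — with the rest of income spent on x_2.
Plugging in: x_1* = (6·4/11.6)² = 4.2806, x_2* = 96.3362.

x_1* = 4.2806, x_2* = 96.3362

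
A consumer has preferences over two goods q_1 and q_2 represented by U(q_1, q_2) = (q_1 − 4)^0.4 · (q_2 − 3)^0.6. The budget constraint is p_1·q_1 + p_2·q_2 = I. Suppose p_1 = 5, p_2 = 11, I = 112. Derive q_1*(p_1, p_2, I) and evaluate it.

MRS = (2/3)·(q_2−3)/(q_1−4). Tangency with p_1/p_2 gives q_2−3 = (3/2)·(p_1/p_2)·(q_1−4).
Substituting into the budget: q_1* = 4 + 0.4·(I − 4·p_1 − 3·p_2)/p_1, and q_2* = 3 + 0.6·(…)/p_2.
Discretionary income = 112 − 4·5 − 3·11 = 59; q_1* = 4 + 0.4·59/5 = 8.72.

q_1* = 8.72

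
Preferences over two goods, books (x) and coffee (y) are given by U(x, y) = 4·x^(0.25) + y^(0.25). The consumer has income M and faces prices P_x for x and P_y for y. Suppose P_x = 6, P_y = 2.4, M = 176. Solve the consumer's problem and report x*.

x* = 24.1676

MU_x ∝ 4·x^(-0.75), MU_y ∝ y^(-0.75), so MRS = 4·(y/x)^(0.75) = P_x/P_y.
Solve for the ratio: y/x = [(1/4)·P_x/P_y]^(4/3).
With the ratio pinned down, the budget gives x* = M/(P_x + P_y·(y/x)) and y* = (y/x)·x*.
Numerically y/x = 0.534367, so x* = 176/(6 + 2.4·0.534367) = 24.1676.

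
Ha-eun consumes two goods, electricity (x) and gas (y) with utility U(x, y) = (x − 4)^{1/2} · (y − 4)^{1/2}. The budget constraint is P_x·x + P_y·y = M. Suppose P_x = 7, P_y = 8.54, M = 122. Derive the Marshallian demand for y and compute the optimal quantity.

Let x' = x−4, y' = y−4. MRS = y'/x' = P_x/P_y.
After buying the subsistence bundle (4, 4), a share 0.5 of the remaining income goes to x: x* = 4 + 0.5·(M − 4P_x − 4P_y)/P_x.
Discretionary income = 122 − 4·7 − 4·8.54 = 59.84; y* = 4 + 0.5·59.84/8.54 = 7.5035.

y* = 7.5035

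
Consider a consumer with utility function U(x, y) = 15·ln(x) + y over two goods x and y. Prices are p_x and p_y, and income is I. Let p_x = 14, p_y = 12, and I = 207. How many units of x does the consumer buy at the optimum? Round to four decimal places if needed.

Set MRS = p_x/p_y: (15/x)/1 = p_x/p_y.
So x*(p_x,p_y) = 15·p_y/p_x, independent of income; and y* = (I − 15·p_y)/p_y.
At the given prices: x* = 15·12/14 = 12.8571.

x* = 12.8571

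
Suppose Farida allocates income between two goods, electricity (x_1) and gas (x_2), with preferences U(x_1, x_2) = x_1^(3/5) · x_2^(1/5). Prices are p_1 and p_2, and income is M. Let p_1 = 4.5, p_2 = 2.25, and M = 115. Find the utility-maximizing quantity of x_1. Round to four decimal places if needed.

Tangency: MRS = 3·x_2/x_1 = p_1/p_2.
Rearranging, p_2·x_2 = (1/3)·p_1·x_1. Substituting into the budget gives p_1·x_1·(1 + (1/3)) = M.
Demand: x_1*(p_1,p_2,M) = 0.75·M/p_1 and x_2* = 0.25·M/p_2.
At p_1=4.5, p_2=2.25, M=115: x_1* = 0.75·115/4.5 = 19.1667.

x_1* = 19.1667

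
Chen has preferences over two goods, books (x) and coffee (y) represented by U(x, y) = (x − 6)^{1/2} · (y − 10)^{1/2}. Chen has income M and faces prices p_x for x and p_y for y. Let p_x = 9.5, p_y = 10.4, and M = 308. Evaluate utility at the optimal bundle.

MRS = (y−10)/(x−6). Tangency with p_x/p_y gives y−10 = (p_x/p_y)·(x−6).
After buying the subsistence bundle (6, 10), a share 0.5 of the remaining income goes to x: x* = 6 + 0.5·(M − 6p_x − 10p_y)/p_x.
Discretionary income = 308 − 6·9.5 − 10·10.4 = 147; x* = 6 + 0.5·147/9.5 = 13.7368; y* = 10 + 0.5·147/10.4 = 17.0673.
Utility at the optimum: U(13.7368, 17.0673) = 7.3945.

V = 7.3945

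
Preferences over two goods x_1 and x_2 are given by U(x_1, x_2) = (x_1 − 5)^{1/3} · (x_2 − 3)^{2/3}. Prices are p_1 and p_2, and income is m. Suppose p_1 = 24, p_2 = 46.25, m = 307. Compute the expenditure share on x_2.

share on x_2 = 0.5567

After buying the subsistence bundle (5, 3), a share 1/3 of the remaining income goes to x_1: x_1* = 5 + 1/3·(m − 5p_1 − 3p_2)/p_1.
Discretionary income = 307 − 5·24 − 3·46.25 = 48.25; x_1* = 5 + 1/3·48.25/24 = 5.6701; x_2* = 3 + 2/3·48.25/46.25 = 3.6955.
Expenditure on x_2: 46.25·3.6955 = 170.9167; share = 0.5567.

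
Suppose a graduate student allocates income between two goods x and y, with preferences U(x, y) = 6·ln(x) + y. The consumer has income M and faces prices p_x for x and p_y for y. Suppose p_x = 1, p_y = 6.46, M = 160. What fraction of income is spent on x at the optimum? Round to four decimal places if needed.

share on x = 0.2422

So x*(p_x,p_y) = 6·p_y/p_x, independent of income; and y* = (M − 6·p_y)/p_y.
At the given prices: x* = 6·6.46/1 = 38.76, and y* = 18.7678.
Expenditure on x: 1·38.76 = 38.76; share = 0.2422.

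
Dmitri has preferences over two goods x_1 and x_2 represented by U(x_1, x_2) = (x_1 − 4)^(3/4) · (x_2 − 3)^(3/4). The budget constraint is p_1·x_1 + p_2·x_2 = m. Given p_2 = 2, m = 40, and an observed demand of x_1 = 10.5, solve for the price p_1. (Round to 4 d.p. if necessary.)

p_1 = 2

This is Cobb-Douglas in (x_1−4, x_2−3): tangency gives 0.75·p_2·(x_2−3) = 0.75·p_1·(x_1−4).
Substituting into the budget: x_1* = 4 + 0.5·(m − 4·p_1 − 3·p_2)/p_1, and x_2* = 3 + 0.5·(…)/p_2.
Set x_1* = 10.5 in the demand function and solve for p_1: p_1 = 2.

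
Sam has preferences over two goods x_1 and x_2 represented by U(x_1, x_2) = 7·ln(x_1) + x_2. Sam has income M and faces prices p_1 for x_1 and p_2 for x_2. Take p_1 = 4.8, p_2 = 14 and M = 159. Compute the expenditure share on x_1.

So x_1*(p_1,p_2) = 7·p_2/p_1, independent of income; and x_2* = (M − 7·p_2)/p_2.
At the given prices: x_1* = 7·14/4.8 = 20.4167, and x_2* = 4.3571.
Expenditure on x_1: 4.8·20.4167 = 98; share = 0.6164.

share on x_1 = 0.6164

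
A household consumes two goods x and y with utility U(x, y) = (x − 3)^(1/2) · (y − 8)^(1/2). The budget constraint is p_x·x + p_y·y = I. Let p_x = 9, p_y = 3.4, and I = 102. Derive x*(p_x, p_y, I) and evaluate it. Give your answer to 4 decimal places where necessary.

x* = 5.6556

Let x' = x−3, y' = y−8. MRS = y'/x' = p_x/p_y.
Substituting into the budget: x* = 3 + 0.5·(I − 3·p_x − 8·p_y)/p_x, and y* = 8 + 0.5·(…)/p_y.
Discretionary income = 102 − 3·9 − 8·3.4 = 47.8; x* = 3 + 0.5·47.8/9 = 5.6556.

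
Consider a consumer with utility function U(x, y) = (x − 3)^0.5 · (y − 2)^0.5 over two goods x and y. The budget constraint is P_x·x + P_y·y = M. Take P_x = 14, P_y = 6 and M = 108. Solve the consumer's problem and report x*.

After buying the subsistence bundle (3, 2), a share 0.5 of the remaining income goes to x: x* = 3 + 0.5·(M − 3P_x − 2P_y)/P_x.
Discretionary income = 108 − 3·14 − 2·6 = 54; x* = 3 + 0.5·54/14 = 4.9286.

x* = 4.9286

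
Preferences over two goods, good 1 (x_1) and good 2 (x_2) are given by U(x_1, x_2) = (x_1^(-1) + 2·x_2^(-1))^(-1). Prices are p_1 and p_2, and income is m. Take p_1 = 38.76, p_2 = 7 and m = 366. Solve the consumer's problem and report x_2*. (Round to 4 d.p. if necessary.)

x_2* = 19.6275

From the CES first-order condition, (1/2)·(x_2/x_1)^(2) = p_1/p_2.
Solve for the ratio: x_2/x_1 = [2·p_1/p_2]^(0.5).
Substitute x_2 = (x_2/x_1)·x_1 into the budget: x_1* = m/(p_1 + p_2·(x_2/x_1)).
Numerically x_2/x_1 = 3.327805, so x_1* = 366/(38.76 + 7·3.327805) = 5.898 and x_2* = 3.327805·5.898 = 19.6275.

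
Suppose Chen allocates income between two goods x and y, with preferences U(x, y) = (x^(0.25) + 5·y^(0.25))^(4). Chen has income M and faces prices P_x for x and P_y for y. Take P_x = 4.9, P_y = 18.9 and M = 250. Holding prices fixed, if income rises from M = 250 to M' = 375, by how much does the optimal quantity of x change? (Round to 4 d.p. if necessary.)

MU_x ∝ x^(-0.75), MU_y ∝ 5·y^(-0.75), so MRS = (1/5)·(y/x)^(0.75) = P_x/P_y.
Solve for the ratio: y/x = [5·P_x/P_y]^(4/3).
Substitute y = (y/x)·x into the budget: x* = M/(P_x + P_y·(y/x)).
Numerically y/x = 1.413424, so x* = 250/(4.9 + 18.9·1.413424) = 7.908.
At M' = 375: x* = 11.8619. Change: 11.8619 − 7.908 = 3.954.

Δx* = 3.954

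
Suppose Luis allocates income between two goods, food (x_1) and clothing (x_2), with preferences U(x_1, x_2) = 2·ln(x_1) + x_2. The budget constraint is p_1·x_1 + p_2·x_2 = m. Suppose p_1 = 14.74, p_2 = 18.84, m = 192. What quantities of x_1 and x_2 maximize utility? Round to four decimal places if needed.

MU_x_1 = 2/x_1, MU_x_2 = 1. Tangency: 2/x_1 = p_1/p_2.
So x_1*(p_1,p_2) = 2·p_2/p_1, independent of income; and x_2* = (m − 2·p_2)/p_2.
At the given prices: x_1* = 2·18.84/14.74 = 2.5563, and x_2* = 8.1911.

x_1* = 2.5563, x_2* = 8.1911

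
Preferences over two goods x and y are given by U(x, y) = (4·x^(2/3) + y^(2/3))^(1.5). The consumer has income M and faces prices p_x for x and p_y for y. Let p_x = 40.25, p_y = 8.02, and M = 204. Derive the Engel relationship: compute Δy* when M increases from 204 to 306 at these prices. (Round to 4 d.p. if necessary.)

Δy* = 3.5917

MRS = MU_x/MU_y = 4·(y/x)^(1/3). Set equal to p_x/p_y.
Hence y/x = ((1/4)·p_x/p_y)^(1/(1/3)), i.e. raised to the 3 power.
With the ratio pinned down, the budget gives x* = M/(p_x + p_y·(y/x)) and y* = (y/x)·x*.
Numerically y/x = 1.975125, so x* = 204/(40.25 + 8.02·1.975125) = 3.637 and y* = 1.975125·3.637 = 7.1835.
At M' = 306: y* = 10.7752. Change: 10.7752 − 7.1835 = 3.5917.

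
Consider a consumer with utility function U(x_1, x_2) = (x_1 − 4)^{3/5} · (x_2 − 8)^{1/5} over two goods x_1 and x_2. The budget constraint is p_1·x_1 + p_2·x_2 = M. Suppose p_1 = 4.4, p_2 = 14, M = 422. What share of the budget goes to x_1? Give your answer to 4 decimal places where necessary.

Let x_1' = x_1−4, x_2' = x_2−8. MRS = 3·x_2'/x_1' = p_1/p_2.
After buying the subsistence bundle (4, 8), a share 0.75 of the remaining income goes to x_1: x_1* = 4 + 0.75·(M − 4p_1 − 8p_2)/p_1.
Discretionary income = 422 − 4·4.4 − 8·14 = 292.4; x_1* = 4 + 0.75·292.4/4.4 = 53.8409; x_2* = 8 + 0.25·292.4/14 = 13.2214.
Expenditure on x_1: 4.4·53.8409 = 236.9; share = 0.5614.

share on x_1 = 0.5614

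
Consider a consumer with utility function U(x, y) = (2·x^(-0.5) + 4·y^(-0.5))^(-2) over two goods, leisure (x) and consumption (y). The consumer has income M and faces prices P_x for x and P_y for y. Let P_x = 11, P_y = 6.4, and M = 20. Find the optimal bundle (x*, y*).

x* = 0.7819, y* = 1.781

MRS = MU_x/MU_y = (1/2)·(y/x)^(1.5). Set equal to P_x/P_y.
Hence y/x = (2·P_x/P_y)^(1/(1.5)), i.e. raised to the 2/3 power.
With the ratio pinned down, the budget gives x* = M/(P_x + P_y·(y/x)) and y* = (y/x)·x*.
Numerically y/x = 2.277693, so x* = 20/(11 + 6.4·2.277693) = 0.7819 and y* = 2.277693·0.7819 = 1.781.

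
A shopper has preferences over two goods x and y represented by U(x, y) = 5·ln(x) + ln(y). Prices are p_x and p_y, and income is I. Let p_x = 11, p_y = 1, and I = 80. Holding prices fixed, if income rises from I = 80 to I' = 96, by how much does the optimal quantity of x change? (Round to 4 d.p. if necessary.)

Δx* = 1.2121

MU_x/MU_y = (5·y)/(x); tangency sets this equal to p_x/p_y.
Rearranging, p_y·y = (1/5)·p_x·x. Substituting into the budget gives p_x·x·(1 + (1/5)) = I.
Demand: x*(p_x,p_y,I) = 5/6·I/p_x and y* = 1/6·I/p_y.
At p_x=11, p_y=1, I=80: x* = 5/6·80/11 = 6.0606.
At I' = 96: x* = 7.2727. Change: 7.2727 − 6.0606 = 1.2121.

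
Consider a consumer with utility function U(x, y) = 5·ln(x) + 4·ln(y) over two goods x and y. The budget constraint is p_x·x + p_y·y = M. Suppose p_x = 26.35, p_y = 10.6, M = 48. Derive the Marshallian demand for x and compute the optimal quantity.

x* = 1.012

Tangency: MRS = (5/4)·y/x = p_x/p_y.
So 5·p_y·y = 4·p_x·x; combined with the budget, a share 5/9 of income goes to x.
Demand: x*(p_x,p_y,M) = 5/9·M/p_x and y* = 4/9·M/p_y.
At p_x=26.35, p_y=10.6, M=48: x* = 5/9·48/26.35 = 1.012.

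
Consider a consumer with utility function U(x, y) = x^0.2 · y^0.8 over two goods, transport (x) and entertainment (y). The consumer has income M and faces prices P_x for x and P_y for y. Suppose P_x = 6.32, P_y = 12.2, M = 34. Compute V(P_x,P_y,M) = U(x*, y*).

Tangency: MRS = (1/4)·y/x = P_x/P_y.
Rearranging, P_y·y = 4·P_x·x. Substituting into the budget gives P_x·x·(1 + 4) = M.
Demand: x*(P_x,P_y,M) = 0.2·M/P_x and y* = 0.8·M/P_y.
At P_x=6.32, P_y=12.2, M=34: x* = 0.2·34/6.32 = 1.0759, y* = 2.2295.
Utility at the optimum: U(1.0759, 2.2295) = 1.9272.

V = 1.9272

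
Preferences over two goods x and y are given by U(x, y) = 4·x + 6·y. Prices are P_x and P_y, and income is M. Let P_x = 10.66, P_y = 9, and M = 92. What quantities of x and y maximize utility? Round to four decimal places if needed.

x* = 0, y* = 10.2222

Linear utility — the consumer picks whichever good has higher MU/price: 4/10.66 = 0.3752 vs 6/9 = 0.6667.
y gives more utility per dollar, so spend all income on y: y* = M/P_y, x* = 0.
Numerically: x* = 0, y* = 10.2222.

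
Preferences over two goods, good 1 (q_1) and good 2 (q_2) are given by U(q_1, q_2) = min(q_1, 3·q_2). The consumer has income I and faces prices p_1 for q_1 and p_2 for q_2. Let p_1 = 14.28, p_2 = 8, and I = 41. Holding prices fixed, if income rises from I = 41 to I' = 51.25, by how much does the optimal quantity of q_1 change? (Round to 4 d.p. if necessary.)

Leontief preferences: the optimum is at the kink where q_1/3 = q_2/1, i.e. q_2 = (1/3)·q_1.
Budget: p_1·q_1 + p_2·(1/3)·q_1 = I, so (3·p_1 + p_2)·q_1 = 3·I.
Demand: q_1*(p_1,p_2,I) = 3·I/(3·p_1 + p_2), q_2* = I/(3·p_1 + p_2).
Here 3·14.28 + 8 = 50.84, giving q_1* = 2.4194.
At I' = 51.25: q_1* = 3.0242. Change: 3.0242 − 2.4194 = 0.6048.

Δq_1* = 0.6048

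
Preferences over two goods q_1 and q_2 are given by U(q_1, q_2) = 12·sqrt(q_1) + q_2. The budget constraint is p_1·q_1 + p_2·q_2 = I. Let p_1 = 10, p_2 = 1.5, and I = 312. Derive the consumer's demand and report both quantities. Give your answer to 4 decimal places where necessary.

Solve: √q_1 = 6·p_2/p_1, so q_1*(p_1,p_2) = (6·p_2/p_1)², and q_2* = (I − p_1·q_1*)/p_2.
Plugging in: q_1* = (6·1.5/10)² = 0.81, q_2* = 202.6.

q_1* = 0.81, q_2* = 202.6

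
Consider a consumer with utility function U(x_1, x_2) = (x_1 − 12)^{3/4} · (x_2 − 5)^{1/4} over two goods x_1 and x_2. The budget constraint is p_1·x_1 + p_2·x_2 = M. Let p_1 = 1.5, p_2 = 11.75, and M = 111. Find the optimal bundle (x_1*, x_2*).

After buying the subsistence bundle (12, 5), a share 0.75 of the remaining income goes to x_1: x_1* = 12 + 0.75·(M − 12p_1 − 5p_2)/p_1.
Discretionary income = 111 − 12·1.5 − 5·11.75 = 34.25; x_1* = 12 + 0.75·34.25/1.5 = 29.125; x_2* = 5 + 0.25·34.25/11.75 = 5.7287.

x_1* = 29.125, x_2* = 5.7287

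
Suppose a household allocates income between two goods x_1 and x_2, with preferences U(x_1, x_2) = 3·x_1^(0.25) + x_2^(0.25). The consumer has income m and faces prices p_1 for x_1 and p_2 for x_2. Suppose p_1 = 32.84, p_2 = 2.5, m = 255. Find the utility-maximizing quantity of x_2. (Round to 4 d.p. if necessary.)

x_2* = 35.9947

MU_x_1 ∝ 3·x_1^(-0.75), MU_x_2 ∝ x_2^(-0.75), so MRS = 3·(x_2/x_1)^(0.75) = p_1/p_2.
Solve for the ratio: x_2/x_1 = [(1/3)·p_1/p_2]^(4/3).
With the ratio pinned down, the budget gives x_1* = m/(p_1 + p_2·(x_2/x_1)) and x_2* = (x_2/x_1)·x_1*.
Numerically x_2/x_1 = 7.163455, so x_1* = 255/(32.84 + 2.5·7.163455) = 5.0248 and x_2* = 7.163455·5.0248 = 35.9947.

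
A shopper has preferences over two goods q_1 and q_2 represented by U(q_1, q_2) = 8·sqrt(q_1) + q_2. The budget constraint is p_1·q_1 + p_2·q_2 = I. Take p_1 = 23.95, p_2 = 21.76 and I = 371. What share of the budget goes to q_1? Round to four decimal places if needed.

Utility is quasi-linear in q_2; the FOC for q_1 is 4/√q_1 = p_1/p_2.
Solve: √q_1 = 4·p_2/p_1, so q_1*(p_1,p_2) = (4·p_2/p_1)², and q_2* = (I − p_1·q_1*)/p_2.
Plugging in: q_1* = (4·21.76/23.95)² = 13.2077, q_2* = 2.5127.
Expenditure on q_1: 23.95·13.2077 = 316.3241; share = 0.8526.

share on q_1 = 0.8526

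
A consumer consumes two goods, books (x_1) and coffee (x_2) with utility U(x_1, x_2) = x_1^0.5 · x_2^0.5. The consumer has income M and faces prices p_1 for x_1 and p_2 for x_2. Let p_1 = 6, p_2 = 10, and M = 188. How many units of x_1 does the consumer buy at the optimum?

Tangency: MRS = x_2/x_1 = p_1/p_2.
So 0.5·p_2·x_2 = 0.5·p_1·x_1; combined with the budget, a share 0.5 of income goes to x_1.
Demand: x_1*(p_1,p_2,M) = 0.5·M/p_1 and x_2* = 0.5·M/p_2.
At p_1=6, p_2=10, M=188: x_1* = 0.5·188/6 = 15.6667.

x_1* = 15.6667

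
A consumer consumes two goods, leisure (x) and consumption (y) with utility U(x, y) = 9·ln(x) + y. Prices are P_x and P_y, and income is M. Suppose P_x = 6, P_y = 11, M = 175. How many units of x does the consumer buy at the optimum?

x* = 16.5

Set MRS = P_x/P_y: (9/x)/1 = P_x/P_y.
So x*(P_x,P_y) = 9·P_y/P_x, independent of income; and y* = (M − 9·P_y)/P_y.
At the given prices: x* = 9·11/6 = 16.5.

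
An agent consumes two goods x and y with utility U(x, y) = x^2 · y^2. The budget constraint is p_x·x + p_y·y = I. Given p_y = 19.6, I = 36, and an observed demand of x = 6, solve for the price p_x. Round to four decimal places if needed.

The MRS is y/x. Set MRS = p_x/p_y.
So 2·p_y·y = 2·p_x·x; combined with the budget, a share 0.5 of income goes to x.
Demand: x*(p_x,p_y,I) = 0.5·I/p_x and y* = 0.5·I/p_y.
Set x* = 6 in the demand function and solve for p_x: p_x = 3.

p_x = 3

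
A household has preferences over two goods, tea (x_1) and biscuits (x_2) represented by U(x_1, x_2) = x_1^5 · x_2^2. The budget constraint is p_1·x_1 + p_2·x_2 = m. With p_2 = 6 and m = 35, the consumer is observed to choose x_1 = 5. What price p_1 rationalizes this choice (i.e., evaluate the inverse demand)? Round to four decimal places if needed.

p_1 = 5

MU_x_1/MU_x_2 = (5·x_2)/(2·x_1); tangency sets this equal to p_1/p_2.
So 5·p_2·x_2 = 2·p_1·x_1; combined with the budget, a share 5/7 of income goes to x_1.
Demand: x_1*(p_1,p_2,m) = 5/7·m/p_1 and x_2* = 2/7·m/p_2.
Set x_1* = 5 in the demand function and solve for p_1: p_1 = 5.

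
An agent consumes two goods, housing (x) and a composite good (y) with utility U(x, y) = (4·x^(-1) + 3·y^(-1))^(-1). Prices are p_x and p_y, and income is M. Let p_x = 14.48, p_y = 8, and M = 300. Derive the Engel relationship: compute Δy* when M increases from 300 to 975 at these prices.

MU_x ∝ 4·x^(-2), MU_y ∝ 3·y^(-2), so MRS = (4/3)·(y/x)^(2) = p_x/p_y.
Hence y/x = ((3/4)·p_x/p_y)^(1/(2)), i.e. raised to the 0.5 power.
With the ratio pinned down, the budget gives x* = M/(p_x + p_y·(y/x)) and y* = (y/x)·x*.
Numerically y/x = 1.165118, so x* = 300/(14.48 + 8·1.165118) = 12.6045 and y* = 1.165118·12.6045 = 14.6858.
At M' = 975: y* = 47.7288. Change: 47.7288 − 14.6858 = 33.043.

Δy* = 33.043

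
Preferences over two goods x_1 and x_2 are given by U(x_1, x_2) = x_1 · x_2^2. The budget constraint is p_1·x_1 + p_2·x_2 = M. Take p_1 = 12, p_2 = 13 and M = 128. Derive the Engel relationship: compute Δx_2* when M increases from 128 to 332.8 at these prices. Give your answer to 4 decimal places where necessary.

The MRS is (1/2)·x_2/x_1. Set MRS = p_1/p_2.
Rearranging, p_2·x_2 = 2·p_1·x_1. Substituting into the budget gives p_1·x_1·(1 + 2) = M.
Demand: x_1*(p_1,p_2,M) = 1/3·M/p_1 and x_2* = 2/3·M/p_2.
At p_1=12, p_2=13, M=128: x_2* = 2/3·128/13 = 6.5641.
At M' = 332.8: x_2* = 17.0667. Change: 17.0667 − 6.5641 = 10.5026.

Δx_2* = 10.5026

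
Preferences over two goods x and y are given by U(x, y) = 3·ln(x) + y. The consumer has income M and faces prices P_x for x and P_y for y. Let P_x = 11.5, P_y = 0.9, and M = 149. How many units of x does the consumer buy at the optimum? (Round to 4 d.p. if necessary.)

MU_x = 3/x, MU_y = 1. Tangency: 3/x = P_x/P_y.
So x*(P_x,P_y) = 3·P_y/P_x, independent of income; and y* = (M − 3·P_y)/P_y.
At the given prices: x* = 3·0.9/11.5 = 0.2348.

x* = 0.2348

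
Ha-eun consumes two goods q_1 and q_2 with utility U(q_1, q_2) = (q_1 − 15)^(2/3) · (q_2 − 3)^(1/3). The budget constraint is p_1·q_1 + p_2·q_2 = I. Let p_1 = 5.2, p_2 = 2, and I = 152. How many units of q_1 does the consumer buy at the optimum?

MRS = 2·(q_2−3)/(q_1−15). Tangency with p_1/p_2 gives q_2−3 = (1/2)·(p_1/p_2)·(q_1−15).
After buying the subsistence bundle (15, 3), a share 2/3 of the remaining income goes to q_1: q_1* = 15 + 2/3·(I − 15p_1 − 3p_2)/p_1.
Discretionary income = 152 − 15·5.2 − 3·2 = 68; q_1* = 15 + 2/3·68/5.2 = 23.7179.

q_1* = 23.7179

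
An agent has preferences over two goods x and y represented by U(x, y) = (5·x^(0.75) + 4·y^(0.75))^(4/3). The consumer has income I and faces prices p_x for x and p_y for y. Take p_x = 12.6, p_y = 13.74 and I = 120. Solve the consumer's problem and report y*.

With the ratio pinned down, the budget gives x* = I/(p_x + p_y·(y/x)) and y* = (y/x)·x*.
Numerically y/x = 0.289664, so x* = 120/(12.6 + 13.74·0.289664) = 7.2376 and y* = 0.289664·7.2376 = 2.0965.

y* = 2.0965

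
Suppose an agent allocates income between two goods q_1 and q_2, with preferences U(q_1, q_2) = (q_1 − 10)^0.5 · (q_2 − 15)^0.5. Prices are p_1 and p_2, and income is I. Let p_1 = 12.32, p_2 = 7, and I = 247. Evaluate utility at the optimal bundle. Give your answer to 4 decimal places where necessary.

V = 1.0122

Discretionary income = 247 − 10·12.32 − 15·7 = 18.8; q_1* = 10 + 0.5·18.8/12.32 = 10.763; q_2* = 15 + 0.5·18.8/7 = 16.3429.
Utility at the optimum: U(10.763, 16.3429) = 1.0122.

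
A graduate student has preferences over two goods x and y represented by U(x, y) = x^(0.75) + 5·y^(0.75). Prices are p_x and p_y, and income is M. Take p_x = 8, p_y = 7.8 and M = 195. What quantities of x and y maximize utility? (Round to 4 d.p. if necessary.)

From the CES first-order condition, (1/5)·(y/x)^(0.25) = p_x/p_y.
Hence y/x = (5·p_x/p_y)^(1/(0.25)), i.e. raised to the 4 power.
With the ratio pinned down, the budget gives x* = M/(p_x + p_y·(y/x)) and y* = (y/x)·x*.
Numerically y/x = 691.610463, so x* = 195/(8 + 7.8·691.610463) = 0.0361 and y* = 691.610463·0.0361 = 24.963.

x* = 0.0361, y* = 24.963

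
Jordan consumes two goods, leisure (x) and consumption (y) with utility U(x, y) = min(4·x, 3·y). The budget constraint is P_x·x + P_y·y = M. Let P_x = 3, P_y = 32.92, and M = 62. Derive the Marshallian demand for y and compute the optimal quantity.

y* = 1.7629

Leontief preferences: the optimum is at the kink where x/3 = y/4, i.e. y = (4/3)·x.
Budget: P_x·x + P_y·(4/3)·x = M, so (3·P_x + 4·P_y)·x = 3·M.
Demand: x*(P_x,P_y,M) = 3·M/(3·P_x + 4·P_y), y* = 4·M/(3·P_x + 4·P_y).
Here 3·3 + 4·32.92 = 140.68, giving y* = 1.7629.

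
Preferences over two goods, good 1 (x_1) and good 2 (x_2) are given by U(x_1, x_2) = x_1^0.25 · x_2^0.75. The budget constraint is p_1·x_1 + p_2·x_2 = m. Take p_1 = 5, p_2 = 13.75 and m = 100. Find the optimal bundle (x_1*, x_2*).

x_1* = 5, x_2* = 5.4545

Demand: x_1*(p_1,p_2,m) = 0.25·m/p_1 and x_2* = 0.75·m/p_2.
At p_1=5, p_2=13.75, m=100: x_1* = 0.25·100/5 = 5, x_2* = 5.4545.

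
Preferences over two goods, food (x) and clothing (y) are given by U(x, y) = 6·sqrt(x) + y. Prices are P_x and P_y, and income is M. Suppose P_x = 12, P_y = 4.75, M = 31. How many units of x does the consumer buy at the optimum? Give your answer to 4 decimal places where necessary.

x* = 1.4102

Set MRS = P_x/P_y: 3·x^(−1/2) = P_x/P_y.
Solve: √x = 3·P_y/P_x, so x*(P_x,P_y) = (3·P_y/P_x)², and y* = (M − P_x·x*)/P_y.
Plugging in: x* = (3·4.75/12)² = 1.4102.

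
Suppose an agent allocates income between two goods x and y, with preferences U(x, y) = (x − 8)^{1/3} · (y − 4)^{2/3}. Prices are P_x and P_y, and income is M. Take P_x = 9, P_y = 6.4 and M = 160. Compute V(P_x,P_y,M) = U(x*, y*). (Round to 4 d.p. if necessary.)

V = 4.6049

MRS = (1/2)·(y−4)/(x−8). Tangency with P_x/P_y gives y−4 = 2·(P_x/P_y)·(x−8).
Substituting into the budget: x* = 8 + 1/3·(M − 8·P_x − 4·P_y)/P_x, and y* = 4 + 2/3·(…)/P_y.
Discretionary income = 160 − 8·9 − 4·6.4 = 62.4; x* = 8 + 1/3·62.4/9 = 10.3111; y* = 4 + 2/3·62.4/6.4 = 10.5.
Utility at the optimum: U(10.3111, 10.5) = 4.6049.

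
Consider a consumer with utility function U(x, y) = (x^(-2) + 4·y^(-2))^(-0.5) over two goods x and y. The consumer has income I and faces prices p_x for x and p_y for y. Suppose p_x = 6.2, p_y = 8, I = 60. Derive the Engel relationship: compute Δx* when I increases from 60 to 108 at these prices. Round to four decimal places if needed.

Δx* = 2.6868

MRS = MU_x/MU_y = (1/4)·(y/x)^(3). Set equal to p_x/p_y.
Solve for the ratio: y/x = [4·p_x/p_y]^(1/3).
Substitute y = (y/x)·x into the budget: x* = I/(p_x + p_y·(y/x)).
Numerically y/x = 1.4581, so x* = 60/(6.2 + 8·1.4581) = 3.3586.
At I' = 108: x* = 6.0454. Change: 6.0454 − 3.3586 = 2.6868.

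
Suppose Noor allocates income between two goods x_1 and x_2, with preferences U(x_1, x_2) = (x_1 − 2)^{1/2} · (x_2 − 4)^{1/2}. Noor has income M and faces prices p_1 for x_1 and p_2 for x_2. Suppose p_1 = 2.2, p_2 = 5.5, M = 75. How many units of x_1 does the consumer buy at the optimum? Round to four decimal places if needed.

MRS = (x_2−4)/(x_1−2). Tangency with p_1/p_2 gives x_2−4 = (p_1/p_2)·(x_1−2).
After buying the subsistence bundle (2, 4), a share 0.5 of the remaining income goes to x_1: x_1* = 2 + 0.5·(M − 2p_1 − 4p_2)/p_1.
Discretionary income = 75 − 2·2.2 − 4·5.5 = 48.6; x_1* = 2 + 0.5·48.6/2.2 = 13.0455.

x_1* = 13.0455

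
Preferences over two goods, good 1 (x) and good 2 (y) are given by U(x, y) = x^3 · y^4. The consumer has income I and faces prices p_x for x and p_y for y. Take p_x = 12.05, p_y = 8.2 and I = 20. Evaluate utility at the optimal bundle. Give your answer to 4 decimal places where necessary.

Demand: x*(p_x,p_y,I) = 3/7·I/p_x and y* = 4/7·I/p_y.
At p_x=12.05, p_y=8.2, I=20: x* = 3/7·20/12.05 = 0.7113, y* = 1.3937.
Utility at the optimum: U(0.7113, 1.3937) = 1.358.

V = 1.358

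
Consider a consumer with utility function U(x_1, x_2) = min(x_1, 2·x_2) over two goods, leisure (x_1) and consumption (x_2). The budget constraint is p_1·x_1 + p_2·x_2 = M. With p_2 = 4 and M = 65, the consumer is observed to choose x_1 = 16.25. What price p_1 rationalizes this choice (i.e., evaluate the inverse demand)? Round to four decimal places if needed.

p_1 = 2

Leontief preferences: the optimum is at the kink where x_1/2 = x_2/1, i.e. x_2 = (1/2)·x_1.
Budget: p_1·x_1 + p_2·(1/2)·x_1 = M, so (2·p_1 + p_2)·x_1 = 2·M.
Demand: x_1*(p_1,p_2,M) = 2·M/(2·p_1 + p_2), x_2* = M/(2·p_1 + p_2).
Set x_1* = 16.25 in the demand function and solve for p_1: p_1 = 2.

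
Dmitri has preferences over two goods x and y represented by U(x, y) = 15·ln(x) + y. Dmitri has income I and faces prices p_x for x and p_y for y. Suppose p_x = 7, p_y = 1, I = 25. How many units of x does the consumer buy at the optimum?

So x*(p_x,p_y) = 15·p_y/p_x, independent of income; and y* = (I − 15·p_y)/p_y.
At the given prices: x* = 15·1/7 = 2.1429.

x* = 2.1429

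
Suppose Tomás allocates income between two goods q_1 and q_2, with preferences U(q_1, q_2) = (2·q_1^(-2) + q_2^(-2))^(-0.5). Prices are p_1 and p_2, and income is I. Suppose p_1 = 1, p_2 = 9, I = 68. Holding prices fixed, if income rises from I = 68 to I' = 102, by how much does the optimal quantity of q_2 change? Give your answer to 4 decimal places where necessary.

Δq_2* = 2.9258

MU_q_1 ∝ 2·q_1^(-3), MU_q_2 ∝ q_2^(-3), so MRS = 2·(q_2/q_1)^(3) = p_1/p_2.
Hence q_2/q_1 = ((1/2)·p_1/p_2)^(1/(3)), i.e. raised to the 1/3 power.
With the ratio pinned down, the budget gives q_1* = I/(p_1 + p_2·(q_2/q_1)) and q_2* = (q_2/q_1)·q_1*.
Numerically q_2/q_1 = 0.381571, so q_1* = 68/(1 + 9·0.381571) = 15.3355 and q_2* = 0.381571·15.3355 = 5.8516.
At I' = 102: q_2* = 8.7774. Change: 8.7774 − 5.8516 = 2.9258.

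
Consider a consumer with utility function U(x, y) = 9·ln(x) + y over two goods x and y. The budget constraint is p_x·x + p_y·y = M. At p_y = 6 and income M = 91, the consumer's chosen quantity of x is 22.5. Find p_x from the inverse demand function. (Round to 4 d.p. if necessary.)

Set MRS = p_x/p_y: (9/x)/1 = p_x/p_y.
So x*(p_x,p_y) = 9·p_y/p_x, independent of income; and y* = (M − 9·p_y)/p_y.
Set x* = 22.5 in the demand function and solve for p_x: p_x = 2.4.

p_x = 2.4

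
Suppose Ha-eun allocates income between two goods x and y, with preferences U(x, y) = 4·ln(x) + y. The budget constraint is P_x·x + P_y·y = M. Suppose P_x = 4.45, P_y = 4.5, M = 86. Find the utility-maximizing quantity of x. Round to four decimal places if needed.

x* = 4.0449

MU_x = 4/x, MU_y = 1. Tangency: 4/x = P_x/P_y.
So x*(P_x,P_y) = 4·P_y/P_x, independent of income; and y* = (M − 4·P_y)/P_y.
At the given prices: x* = 4·4.5/4.45 = 4.0449.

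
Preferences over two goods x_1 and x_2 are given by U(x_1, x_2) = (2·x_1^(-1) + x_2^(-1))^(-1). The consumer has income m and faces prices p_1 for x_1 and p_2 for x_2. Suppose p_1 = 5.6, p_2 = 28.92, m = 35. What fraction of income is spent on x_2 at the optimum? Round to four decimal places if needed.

share on x_2 = 0.6164

From the CES first-order condition, 2·(x_2/x_1)^(2) = p_1/p_2.
Hence x_2/x_1 = ((1/2)·p_1/p_2)^(1/(2)), i.e. raised to the 0.5 power.
With the ratio pinned down, the budget gives x_1* = m/(p_1 + p_2·(x_2/x_1)) and x_2* = (x_2/x_1)·x_1*.
Numerically x_2/x_1 = 0.311157, so x_1* = 35/(5.6 + 28.92·0.311157) = 2.3975 and x_2* = 0.311157·2.3975 = 0.746.
Expenditure on x_2: 28.92·0.746 = 21.5741; share = 0.6164.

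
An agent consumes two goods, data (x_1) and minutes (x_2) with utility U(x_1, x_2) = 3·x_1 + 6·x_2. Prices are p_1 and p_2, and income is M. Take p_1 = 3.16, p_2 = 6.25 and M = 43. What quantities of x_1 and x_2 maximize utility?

x_1* = 0, x_2* = 6.88

Perfect substitutes: compare marginal utility per dollar. 3/p_1 vs 6/p_2 → 0.9494 vs 0.96.
x_2 gives more utility per dollar, so spend all income on x_2: x_2* = M/p_2, x_1* = 0.
Numerically: x_1* = 0, x_2* = 6.88.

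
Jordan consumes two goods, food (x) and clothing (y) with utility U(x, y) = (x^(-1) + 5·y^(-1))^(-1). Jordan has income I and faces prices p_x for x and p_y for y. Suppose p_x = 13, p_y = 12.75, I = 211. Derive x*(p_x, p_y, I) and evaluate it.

x* = 5.0493

MRS = MU_x/MU_y = (1/5)·(y/x)^(2). Set equal to p_x/p_y.
Hence y/x = (5·p_x/p_y)^(1/(2)), i.e. raised to the 0.5 power.
Substitute y = (y/x)·x into the budget: x* = I/(p_x + p_y·(y/x)).
Numerically y/x = 2.257884, so x* = 211/(13 + 12.75·2.257884) = 5.0493.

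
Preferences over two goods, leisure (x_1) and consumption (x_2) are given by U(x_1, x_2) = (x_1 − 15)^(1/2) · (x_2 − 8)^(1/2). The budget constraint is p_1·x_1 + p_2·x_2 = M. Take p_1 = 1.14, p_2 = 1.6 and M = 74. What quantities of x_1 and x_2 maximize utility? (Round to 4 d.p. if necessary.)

This is Cobb-Douglas in (x_1−15, x_2−8): tangency gives 0.5·p_2·(x_2−8) = 0.5·p_1·(x_1−15).
Substituting into the budget: x_1* = 15 + 0.5·(M − 15·p_1 − 8·p_2)/p_1, and x_2* = 8 + 0.5·(…)/p_2.
Discretionary income = 74 − 15·1.14 − 8·1.6 = 44.1; x_1* = 15 + 0.5·44.1/1.14 = 34.3421; x_2* = 8 + 0.5·44.1/1.6 = 21.7812.

x_1* = 34.3421, x_2* = 21.7812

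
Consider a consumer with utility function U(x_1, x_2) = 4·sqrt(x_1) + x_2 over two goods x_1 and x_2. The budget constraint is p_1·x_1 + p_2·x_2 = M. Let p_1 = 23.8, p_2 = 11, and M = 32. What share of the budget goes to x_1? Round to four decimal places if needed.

share on x_1 = 0.6355

MU_x_1 = 2/√x_1, MU_x_2 = 1. Tangency: 2/√x_1 = p_1/p_2.
Thus x_1* = (2·p_2/p_1)² — independent of M — with the rest of income spent on x_2.
Plugging in: x_1* = (2·11/23.8)² = 0.8545, x_2* = 1.0604.
Expenditure on x_1: 23.8·0.8545 = 20.3361; share = 0.6355.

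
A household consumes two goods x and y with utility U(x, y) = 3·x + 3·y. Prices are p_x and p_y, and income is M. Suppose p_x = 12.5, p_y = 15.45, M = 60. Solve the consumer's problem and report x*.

Perfect substitutes: compare marginal utility per dollar. 3/p_x vs 3/p_y → 0.24 vs 0.1942.
x gives more utility per dollar, so spend all income on x: x* = M/p_x, y* = 0.
Numerically: x* = 4.8, y* = 0.

x* = 4.8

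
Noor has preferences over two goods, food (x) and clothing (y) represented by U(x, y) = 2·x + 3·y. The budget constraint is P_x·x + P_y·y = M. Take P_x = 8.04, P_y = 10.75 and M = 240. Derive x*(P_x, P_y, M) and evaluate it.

y gives more utility per dollar, so spend all income on y: y* = M/P_y, x* = 0.
Numerically: x* = 0, y* = 22.3256.

x* = 0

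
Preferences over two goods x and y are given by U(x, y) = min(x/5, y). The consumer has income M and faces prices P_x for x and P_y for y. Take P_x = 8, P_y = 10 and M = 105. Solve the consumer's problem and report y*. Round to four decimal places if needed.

With perfect complements, no substitution: consume in ratio x:y = 5:1.
Budget: P_x·x + P_y·(1/5)·x = M, so (5·P_x + P_y)·x = 5·M.
Demand: x*(P_x,P_y,M) = 5·M/(5·P_x + P_y), y* = M/(5·P_x + P_y).
Here 5·8 + 10 = 50, giving y* = 2.1.

y* = 2.1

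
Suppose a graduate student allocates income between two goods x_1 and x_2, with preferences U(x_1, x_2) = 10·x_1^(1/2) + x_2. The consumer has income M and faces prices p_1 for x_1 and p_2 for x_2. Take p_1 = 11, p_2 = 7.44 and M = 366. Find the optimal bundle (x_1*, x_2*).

Set MRS = p_1/p_2: 5·x_1^(−1/2) = p_1/p_2.
Thus x_1* = (5·p_2/p_1)² — independent of M — with the rest of income spent on x_2.
Plugging in: x_1* = (5·7.44/11)² = 11.4367, x_2* = 32.2845.

x_1* = 11.4367, x_2* = 32.2845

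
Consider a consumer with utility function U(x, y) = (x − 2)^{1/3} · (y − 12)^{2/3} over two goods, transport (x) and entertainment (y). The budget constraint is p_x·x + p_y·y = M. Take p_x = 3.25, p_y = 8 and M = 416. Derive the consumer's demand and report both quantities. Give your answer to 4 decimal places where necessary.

Let x' = x−2, y' = y−12. MRS = (1/2)·y'/x' = p_x/p_y.
After buying the subsistence bundle (2, 12), a share 1/3 of the remaining income goes to x: x* = 2 + 1/3·(M − 2p_x − 12p_y)/p_x.
Discretionary income = 416 − 2·3.25 − 12·8 = 313.5; x* = 2 + 1/3·313.5/3.25 = 34.1538; y* = 12 + 2/3·313.5/8 = 38.125.

x* = 34.1538, y* = 38.125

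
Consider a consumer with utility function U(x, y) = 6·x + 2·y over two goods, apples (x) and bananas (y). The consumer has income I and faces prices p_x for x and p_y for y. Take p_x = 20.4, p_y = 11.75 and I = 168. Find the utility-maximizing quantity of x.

Linear utility — the consumer picks whichever good has higher MU/price: 6/20.4 = 0.2941 vs 2/11.75 = 0.1702.
x gives more utility per dollar, so spend all income on x: x* = I/p_x, y* = 0.
Numerically: x* = 8.2353, y* = 0.

x* = 8.2353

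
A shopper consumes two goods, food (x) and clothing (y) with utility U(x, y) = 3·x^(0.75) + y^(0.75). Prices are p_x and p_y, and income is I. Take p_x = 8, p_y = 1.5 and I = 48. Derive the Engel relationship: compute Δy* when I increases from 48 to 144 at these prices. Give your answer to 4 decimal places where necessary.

MRS = MU_x/MU_y = 3·(y/x)^(0.25). Set equal to p_x/p_y.
Hence y/x = ((1/3)·p_x/p_y)^(1/(0.25)), i.e. raised to the 4 power.
With the ratio pinned down, the budget gives x* = I/(p_x + p_y·(y/x)) and y* = (y/x)·x*.
Numerically y/x = 9.988721, so x* = 48/(8 + 1.5·9.988721) = 2.0885 and y* = 9.988721·2.0885 = 20.8614.
At I' = 144: y* = 62.5841. Change: 62.5841 − 20.8614 = 41.7227.

Δy* = 41.7227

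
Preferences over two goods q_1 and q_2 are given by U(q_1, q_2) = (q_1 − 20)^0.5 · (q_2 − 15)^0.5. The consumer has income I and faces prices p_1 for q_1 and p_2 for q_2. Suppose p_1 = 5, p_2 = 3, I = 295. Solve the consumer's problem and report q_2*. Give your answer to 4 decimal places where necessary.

q_2* = 40

Let q_1' = q_1−20, q_2' = q_2−15. MRS = q_2'/q_1' = p_1/p_2.
After buying the subsistence bundle (20, 15), a share 0.5 of the remaining income goes to q_1: q_1* = 20 + 0.5·(I − 20p_1 − 15p_2)/p_1.
Discretionary income = 295 − 20·5 − 15·3 = 150; q_2* = 15 + 0.5·150/3 = 40.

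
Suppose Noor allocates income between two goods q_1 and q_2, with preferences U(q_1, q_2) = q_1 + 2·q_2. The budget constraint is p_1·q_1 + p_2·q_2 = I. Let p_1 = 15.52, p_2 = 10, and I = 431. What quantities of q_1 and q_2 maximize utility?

q_2 gives more utility per dollar, so spend all income on q_2: q_2* = I/p_2, q_1* = 0.
Numerically: q_1* = 0, q_2* = 43.1.

q_1* = 0, q_2* = 43.1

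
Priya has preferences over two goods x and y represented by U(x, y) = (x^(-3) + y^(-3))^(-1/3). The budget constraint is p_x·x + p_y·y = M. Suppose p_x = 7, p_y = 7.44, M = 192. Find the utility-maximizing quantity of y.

y* = 13.1981

MRS = MU_x/MU_y = (y/x)^(4). Set equal to p_x/p_y.
Hence y/x = (p_x/p_y)^(1/(4)), i.e. raised to the 0.25 power.
Substitute y = (y/x)·x into the budget: x* = M/(p_x + p_y·(y/x)).
Numerically y/x = 0.984875, so x* = 192/(7 + 7.44·0.984875) = 13.4008 and y* = 0.984875·13.4008 = 13.1981.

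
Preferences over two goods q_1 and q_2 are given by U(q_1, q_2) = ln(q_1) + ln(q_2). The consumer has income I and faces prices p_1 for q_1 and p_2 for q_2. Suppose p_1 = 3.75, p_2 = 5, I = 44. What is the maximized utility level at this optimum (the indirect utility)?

V = 3.2509

MU_q_1/MU_q_2 = (q_2)/(q_1); tangency sets this equal to p_1/p_2.
So p_2·q_2 = p_1·q_1; combined with the budget, a share 0.5 of income goes to q_1.
Demand: q_1*(p_1,p_2,I) = 0.5·I/p_1 and q_2* = 0.5·I/p_2.
At p_1=3.75, p_2=5, I=44: q_1* = 0.5·44/3.75 = 5.8667, q_2* = 4.4.
Utility at the optimum: U(5.8667, 4.4) = 3.2509.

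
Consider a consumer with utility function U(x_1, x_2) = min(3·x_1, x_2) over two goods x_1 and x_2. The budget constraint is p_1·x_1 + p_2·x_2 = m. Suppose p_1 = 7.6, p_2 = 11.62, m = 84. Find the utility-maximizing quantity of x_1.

x_1* = 1.9783

Leontief preferences: the optimum is at the kink where x_1/1 = x_2/3, i.e. x_2 = 3·x_1.
Budget: p_1·x_1 + p_2·3·x_1 = m, so (p_1 + 3·p_2)·x_1 = m.
Demand: x_1*(p_1,p_2,m) = m/(p_1 + 3·p_2), x_2* = 3·m/(p_1 + 3·p_2).
Here 7.6 + 3·11.62 = 42.46, giving x_1* = 1.9783.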